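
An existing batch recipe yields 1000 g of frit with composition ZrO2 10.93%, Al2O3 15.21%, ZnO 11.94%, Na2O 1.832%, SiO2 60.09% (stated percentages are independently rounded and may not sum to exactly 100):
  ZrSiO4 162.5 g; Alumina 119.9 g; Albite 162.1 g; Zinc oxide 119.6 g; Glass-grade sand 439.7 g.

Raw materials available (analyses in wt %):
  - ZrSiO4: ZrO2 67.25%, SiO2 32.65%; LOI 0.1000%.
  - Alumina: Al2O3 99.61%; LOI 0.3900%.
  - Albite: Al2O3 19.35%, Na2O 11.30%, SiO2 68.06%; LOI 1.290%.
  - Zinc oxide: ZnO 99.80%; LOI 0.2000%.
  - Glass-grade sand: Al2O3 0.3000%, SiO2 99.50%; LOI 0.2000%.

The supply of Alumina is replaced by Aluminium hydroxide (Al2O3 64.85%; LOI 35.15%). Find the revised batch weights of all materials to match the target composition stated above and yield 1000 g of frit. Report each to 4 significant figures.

Revised batch per 1000 g frit:
  ZrSiO4: 162.5 g
  Aluminium hydroxide: 184.1 g
  Albite: 162.1 g
  Zinc oxide: 119.6 g
  Glass-grade sand: 439.7 g
Total batch = 1068 g; LOI loss = 68.08 g

Intermediates are shown rounded to 4 significant figures on the page; the whole derivation holds exact precision at every stage. Each reported result receives exactly one rounding — the derived quantities (ignition loss, five oxide percentages, the totals, yield, glass mass) are re-derived in exact precision using the weight values for 1000 g of glass, precisely as stated by the question or the answer.
Per-oxide target masses for 1000 g frit:
  ZrO2: 10.93% × 1000 = 109.3 g
  Al2O3: 15.21% × 1000 = 152.1 g
  ZnO: 11.94% × 1000 = 119.4 g
  Na2O: 1.832% × 1000 = 18.32 g
  SiO2: 60.09% × 1000 = 600.9 g
Verifying the oxide balance working from each reported weight, for the quoted basis mass (oxide sums agree with the targets modulo rounding of the values):
  ZrO2: 162.5·0.6725 = 109.3 g (target 109.3 g)
  Al2O3: 184.1·0.6485 + 162.1·0.1935 + 439.7·0.003000 = 152.1 g (target 152.1 g)
  ZnO: 119.6·0.9980 = 119.4 g (target 119.4 g)
  Na2O: 162.1·0.1130 = 18.32 g (target 18.32 g)
  SiO2: 162.5·0.3265 + 162.1·0.6806 + 439.7·0.9950 = 600.9 g (target 600.9 g)
Glass-mass closure: Σ batch − LOI loss = 999.9 g (oxide target masses add up to 1000 g; against the stated basis, 1000 g — differing by rounding only).
Summing the batch: Σ batch = 1068 g; the LOI term Σ batch·LOI equals 68.08 g; the yield ratio, glass ÷ batch: 93.63%.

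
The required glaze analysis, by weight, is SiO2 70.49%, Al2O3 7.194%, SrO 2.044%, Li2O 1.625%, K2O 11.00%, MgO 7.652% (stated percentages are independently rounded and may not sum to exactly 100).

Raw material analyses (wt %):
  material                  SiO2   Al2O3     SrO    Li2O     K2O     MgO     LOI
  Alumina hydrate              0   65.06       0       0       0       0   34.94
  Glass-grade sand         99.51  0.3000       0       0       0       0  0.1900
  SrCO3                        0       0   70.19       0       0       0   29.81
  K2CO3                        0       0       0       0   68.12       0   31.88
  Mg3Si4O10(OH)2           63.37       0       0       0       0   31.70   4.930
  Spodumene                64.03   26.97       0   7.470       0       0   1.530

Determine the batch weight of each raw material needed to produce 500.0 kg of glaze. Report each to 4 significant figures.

Batch per 500.0 kg glaze:
  Alumina hydrate: 9.242 kg
  Glass-grade sand: 207.3 kg
  SrCO3: 14.56 kg
  K2CO3: 80.74 kg
  Mg3Si4O10(OH)2: 120.7 kg
  Spodumene: 108.8 kg
Total batch = 541.3 kg; LOI loss = 41.32 kg; yield = 92.37%

In-progress results appear, rounded to 4 significant digits, within the worked lines — all internal work holds exact precision through the solve — every reported value sees exactly one rounding — all derived quantities, including the six compositions, ignition loss, the totals, the yield, net glass mass, are computed from the weighed amounts per 500.0 kg of glass in full precision, precisely as stated by question or answer.
Oxide-by-oxide targets in 500.0 kg glaze:
  SiO2: 70.49% × 500.0 = 352.4 kg
  Al2O3: 7.194% × 500.0 = 35.97 kg
  SrO: 2.044% × 500.0 = 10.22 kg
  Li2O: 1.625% × 500.0 = 8.125 kg
  K2O: 11.00% × 500.0 = 55.00 kg
  MgO: 7.652% × 500.0 = 38.26 kg
Per-oxide balance check using the reported weights, against the basis in use (every target is met by its sum up to rounding of the answer):
  SiO2: 207.3·0.9951 + 120.7·0.6337 + 108.8·0.6403 = 352.4 kg (target 352.4 kg)
  Al2O3: 9.242·0.6506 + 207.3·0.003000 + 108.8·0.2697 = 35.98 kg (target 35.97 kg)
  SrO: 14.56·0.7019 = 10.22 kg (target 10.22 kg)
  Li2O: 108.8·0.07470 = 8.127 kg (target 8.125 kg)
  K2O: 80.74·0.6812 = 55.00 kg (target 55.00 kg)
  MgO: 120.7·0.3170 = 38.26 kg (target 38.26 kg)
Mass balance on the glass: total charge less LOI = 500.0 kg (oxide target masses add up to 500.0 kg; stated basis 500.0 kg — any gap is answer rounding).
Summing the batch: Σ batch = 541.3 kg; LOI removed, Σ of batch·LOI: 41.32 kg; yield, glass over the total, = 92.37%.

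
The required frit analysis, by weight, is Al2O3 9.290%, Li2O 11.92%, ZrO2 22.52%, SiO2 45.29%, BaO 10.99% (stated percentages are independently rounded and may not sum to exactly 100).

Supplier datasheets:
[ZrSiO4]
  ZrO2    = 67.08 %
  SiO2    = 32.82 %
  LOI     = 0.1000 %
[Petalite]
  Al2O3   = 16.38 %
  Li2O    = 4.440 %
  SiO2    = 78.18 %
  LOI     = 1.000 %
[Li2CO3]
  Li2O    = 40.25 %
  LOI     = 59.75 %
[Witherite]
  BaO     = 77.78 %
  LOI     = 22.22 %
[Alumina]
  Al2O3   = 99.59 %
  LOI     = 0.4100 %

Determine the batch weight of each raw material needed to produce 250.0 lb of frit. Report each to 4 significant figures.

Batch per 250.0 lb frit:
  ZrSiO4: 83.93 lb
  Petalite: 109.6 lb
  Li2CO3: 61.95 lb
  Witherite: 35.32 lb
  Alumina: 5.295 lb
Total batch = 296.1 lb; LOI loss = 46.06 lb; yield = 84.44%

Mid-chain values are shown (rounded to four significant figures) as written — all internal work carries exact precision from first step to last — each reported number receives exactly one rounding — the derived quantities are rebuilt starting from the weights for 250.0 lb of glass in full float precision (the five compositions, yield, glass mass, LOI, totals), as they appear in the problem or answer text.
The oxide mass targets at 250.0 lb frit:
  Al2O3: 9.290% × 250.0 = 23.22 lb
  Li2O: 11.92% × 250.0 = 29.80 lb
  ZrO2: 22.52% × 250.0 = 56.30 lb
  SiO2: 45.29% × 250.0 = 113.2 lb
  BaO: 10.99% × 250.0 = 27.48 lb
Balance tally, oxide-wise, with the batch weights as given, versus the basis set out (target by target, the sums agree modulo rounding of the values):
  Al2O3: 109.6·0.1638 + 5.295·0.9959 = 23.23 lb (target 23.22 lb)
  Li2O: 109.6·0.04440 + 61.95·0.4025 = 29.80 lb (target 29.80 lb)
  ZrO2: 83.93·0.6708 = 56.30 lb (target 56.30 lb)
  SiO2: 83.93·0.3282 + 109.6·0.7818 = 113.2 lb (target 113.2 lb)
  BaO: 35.32·0.7778 = 27.47 lb (target 27.48 lb)
Glass mass check: batch total minus LOI = 250.0 lb (the Σ of target masses is 250.0 lb; basis as stated: 250.0 lb — a pure rounding effect).
Summing the batch: Σ batch = 296.1 lb; Σ batch·LOI gives LOI loss = 46.06 lb; yield, glass over the total, = 84.44%.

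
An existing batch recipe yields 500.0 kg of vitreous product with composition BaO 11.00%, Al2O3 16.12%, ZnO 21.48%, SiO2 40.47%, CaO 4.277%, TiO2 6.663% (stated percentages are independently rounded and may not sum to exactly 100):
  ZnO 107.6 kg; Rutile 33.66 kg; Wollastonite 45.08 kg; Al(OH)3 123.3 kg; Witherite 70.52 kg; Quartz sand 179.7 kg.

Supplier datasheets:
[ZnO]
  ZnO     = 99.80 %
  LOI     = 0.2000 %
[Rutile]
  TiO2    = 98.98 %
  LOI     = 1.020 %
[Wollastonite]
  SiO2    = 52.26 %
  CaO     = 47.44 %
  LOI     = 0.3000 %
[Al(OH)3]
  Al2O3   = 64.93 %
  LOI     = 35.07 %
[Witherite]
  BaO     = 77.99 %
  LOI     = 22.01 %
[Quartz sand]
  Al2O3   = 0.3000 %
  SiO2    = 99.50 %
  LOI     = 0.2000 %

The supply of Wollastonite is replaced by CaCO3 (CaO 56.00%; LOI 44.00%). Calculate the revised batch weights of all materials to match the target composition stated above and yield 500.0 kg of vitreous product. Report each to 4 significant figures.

In-progress results are displayed rounded to 4 significant digits across the worked steps. Every computation holds exact precision in every operation; a single rounding completes every reported figure. Derived quantities (the totals, yield, the six compositions, ignition loss, net glass mass) are recomputed at full float precision starting from the weights per 500.0 kg of glass, exactly as shown in the problem or answer text.
Per-oxide target masses for 500.0 kg vitreous product:
  BaO: 11.00% × 500.0 = 55.00 kg
  Al2O3: 16.12% × 500.0 = 80.60 kg
  ZnO: 21.48% × 500.0 = 107.4 kg
  SiO2: 40.47% × 500.0 = 202.4 kg
  CaO: 4.277% × 500.0 = 21.38 kg
  TiO2: 6.663% × 500.0 = 33.32 kg
Sums-versus-targets review working from each reported weight, on the stated basis (sums match the target masses inside rounding margins):
  BaO: 70.52·0.7799 = 55.00 kg (target 55.00 kg)
  Al2O3: 123.2·0.6493 + 203.4·0.003000 = 80.60 kg (target 80.60 kg)
  ZnO: 107.6·0.9980 = 107.4 kg (target 107.4 kg)
  SiO2: 203.4·0.9950 = 202.4 kg (target 202.4 kg)
  CaO: 38.19·0.5600 = 21.39 kg (target 21.38 kg)
  TiO2: 33.66·0.9898 = 33.32 kg (target 33.32 kg)
Glass-mass bookkeeping: total charge less LOI = 500.1 kg (targets for the oxides total 500.0 kg; the stated basis being 500.0 kg — any gap is answer rounding).
Summing the batch: Σ batch = 576.6 kg; the LOI term Σ batch·LOI equals 76.50 kg; as yield: glass ÷ batch → 86.73%.

Revised batch per 500.0 kg vitreous product:
  ZnO: 107.6 kg
  Rutile: 33.66 kg
  CaCO3: 38.19 kg
  Al(OH)3: 123.2 kg
  Witherite: 70.52 kg
  Quartz sand: 203.4 kg
Total batch = 576.6 kg; LOI loss = 76.50 kg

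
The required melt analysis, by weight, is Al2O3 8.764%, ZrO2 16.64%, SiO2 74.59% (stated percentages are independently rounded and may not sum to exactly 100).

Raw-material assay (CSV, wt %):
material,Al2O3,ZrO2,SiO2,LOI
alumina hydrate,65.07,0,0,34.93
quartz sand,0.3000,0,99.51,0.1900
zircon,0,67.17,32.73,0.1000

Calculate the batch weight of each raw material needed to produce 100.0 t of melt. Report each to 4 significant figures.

Full float precision is carried from first step to last. Values along the way are shown, rounded to 4 significant figures, in the printout; every reported figure is rounded a single time. Derived quantities, which include net glass mass, ignition loss, the totals, yield, the three compositions, are rebuilt at exact precision, as they appear in either problem or answer, starting from the weights for 100.0 t of glass.
Per-oxide target masses for 100.0 t melt:
  Al2O3: 8.764% × 100.0 = 8.764 t
  ZrO2: 16.64% × 100.0 = 16.64 t
  SiO2: 74.59% × 100.0 = 74.59 t
Sums-versus-targets review per the reported batch figures, on the stated basis (every target is met by its sum up to rounding of the answer):
  Al2O3: 13.16·0.6507 + 66.81·0.003000 = 8.764 t (target 8.764 t)
  ZrO2: 24.77·0.6717 = 16.64 t (target 16.64 t)
  SiO2: 66.81·0.9951 + 24.77·0.3273 = 74.59 t (target 74.59 t)
Mass balance on the glass: batch total minus LOI = 99.99 t (summing oxide targets gives 99.99 t; with the basis standing at 100.0 t — rounding explains the deltas).
Batch grand total — Σ batch = 104.7 t; loss to ignition Σ batch·LOI = 4.748 t; glass ÷ batch gives a yield of 95.47%.

Batch per 100.0 t melt:
  alumina hydrate: 13.16 t
  quartz sand: 66.81 t
  zircon: 24.77 t
Total batch = 104.7 t; LOI loss = 4.748 t; yield = 95.47%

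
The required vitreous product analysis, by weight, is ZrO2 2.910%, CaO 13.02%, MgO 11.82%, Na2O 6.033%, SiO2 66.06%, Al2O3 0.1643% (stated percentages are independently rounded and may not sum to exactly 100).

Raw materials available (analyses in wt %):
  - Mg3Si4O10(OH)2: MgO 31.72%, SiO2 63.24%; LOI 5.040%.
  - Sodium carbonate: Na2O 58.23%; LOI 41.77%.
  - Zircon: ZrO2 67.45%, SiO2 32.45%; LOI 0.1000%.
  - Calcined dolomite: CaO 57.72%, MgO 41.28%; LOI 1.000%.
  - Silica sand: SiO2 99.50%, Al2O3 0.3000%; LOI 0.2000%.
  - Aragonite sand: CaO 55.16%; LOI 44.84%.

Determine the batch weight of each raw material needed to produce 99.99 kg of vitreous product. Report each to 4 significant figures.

Batch per 99.99 kg vitreous product:
  Mg3Si4O10(OH)2: 16.08 kg
  Sodium carbonate: 10.36 kg
  Zircon: 4.314 kg
  Calcined dolomite: 16.28 kg
  Silica sand: 54.76 kg
  Aragonite sand: 6.568 kg
Total batch = 108.4 kg; LOI loss = 8.360 kg; yield = 92.29%

Every computation carries full float precision through the solve. Working values are displayed, rounded to 4 significant digits, between the steps. Each reported value carries a single rounding; all derived quantities (glass mass, six oxide percentages, the totals, ignition loss, yield) are computed at full float precision from the weighed amounts on 99.99 kg of glass, as given in problem or answer.
Target masses of each oxide per 99.99 kg vitreous product:
  ZrO2: 2.910% × 99.99 = 2.910 kg
  CaO: 13.02% × 99.99 = 13.02 kg
  MgO: 11.82% × 99.99 = 11.82 kg
  Na2O: 6.033% × 99.99 = 6.032 kg
  SiO2: 66.06% × 99.99 = 66.05 kg
  Al2O3: 0.1643% × 99.99 = 0.1643 kg
Verifying the oxide balance given the weights on record, per the basis as stated (each sum matches its target mass inside rounding margins):
  ZrO2: 4.314·0.6745 = 2.910 kg (target 2.910 kg)
  CaO: 16.28·0.5772 + 6.568·0.5516 = 13.02 kg (target 13.02 kg)
  MgO: 16.08·0.3172 + 16.28·0.4128 = 11.82 kg (target 11.82 kg)
  Na2O: 10.36·0.5823 = 6.033 kg (target 6.032 kg)
  SiO2: 16.08·0.6324 + 4.314·0.3245 + 54.76·0.9950 = 66.06 kg (target 66.05 kg)
  Al2O3: 54.76·0.003000 = 0.1643 kg (target 0.1643 kg)
Consistency of the glass mass: whole batch net of LOI = 100.0 kg (the Σ of target masses is 100.0 kg; basis as stated: 99.99 kg — differing by rounding only).
Batch grand total — Σ batch = 108.4 kg; LOI loss = Σ batch·LOI = 8.360 kg; yield: glass divided by total = 92.29%.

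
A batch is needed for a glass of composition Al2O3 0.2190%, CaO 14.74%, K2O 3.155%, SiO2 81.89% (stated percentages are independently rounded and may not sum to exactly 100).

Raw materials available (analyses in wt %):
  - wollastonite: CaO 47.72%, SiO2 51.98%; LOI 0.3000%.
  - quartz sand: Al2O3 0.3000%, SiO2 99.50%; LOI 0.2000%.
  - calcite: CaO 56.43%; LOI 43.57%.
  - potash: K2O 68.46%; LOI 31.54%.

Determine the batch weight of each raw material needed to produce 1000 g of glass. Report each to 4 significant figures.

The working math carries full float precision at every stage — in-progress results are displayed rounded to 4 significant figures alongside each step. Each reported result is rounded a single time; derived quantities are computed in exact precision (totals, yield, the four compositions, net glass mass, ignition loss) starting from the weights for 1000 g of glass, as set out in the problem or the answer.
Target masses of each oxide per 1000 g glass:
  Al2O3: 0.2190% × 1000 = 2.190 g
  CaO: 14.74% × 1000 = 147.4 g
  K2O: 3.155% × 1000 = 31.55 g
  SiO2: 81.89% × 1000 = 818.9 g
A balance pass over the oxides, per the reported batch figures, under the basis named above (sum by sum, the targets are met modulo rounding of the values):
  Al2O3: 730.0·0.003000 = 2.190 g (target 2.190 g)
  CaO: 178.0·0.4772 + 110.6·0.5643 = 147.4 g (target 147.4 g)
  K2O: 46.09·0.6846 = 31.55 g (target 31.55 g)
  SiO2: 178.0·0.5198 + 730.0·0.9950 = 818.9 g (target 818.9 g)
Glass-mass closure: net batch after ignition = 1000 g (oxide target masses add up to 1000 g; versus the stated basis of 1000 g — deltas are rounding alone).
Batch total: Σ batch = 1065 g; LOI removed, Σ of batch·LOI: 64.72 g; yield, glass over the total, = 93.92%.

Batch per 1000 g glass:
  wollastonite: 178.0 g
  quartz sand: 730.0 g
  calcite: 110.6 g
  potash: 46.09 g
Total batch = 1065 g; LOI loss = 64.72 g; yield = 93.92%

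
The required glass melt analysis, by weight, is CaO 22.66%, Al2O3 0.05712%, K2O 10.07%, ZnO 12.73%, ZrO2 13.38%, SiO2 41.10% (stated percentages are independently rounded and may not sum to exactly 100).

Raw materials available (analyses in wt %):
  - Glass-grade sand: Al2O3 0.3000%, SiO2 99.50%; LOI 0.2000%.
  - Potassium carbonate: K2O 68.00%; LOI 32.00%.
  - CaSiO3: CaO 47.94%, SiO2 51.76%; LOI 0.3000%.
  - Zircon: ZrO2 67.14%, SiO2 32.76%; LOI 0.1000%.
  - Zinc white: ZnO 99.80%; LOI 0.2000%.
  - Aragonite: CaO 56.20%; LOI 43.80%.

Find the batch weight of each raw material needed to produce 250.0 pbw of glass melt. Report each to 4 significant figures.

Full precision is kept at each step. Intermediates are shown (rounded to four significant digits) in the printout; each reported result takes just one rounding — all derived quantities (net glass mass, the yield, the totals, LOI, the six compositions) are recomputed starting from the weights per 250.0 pbw of glass at full float precision, as written in the problem or answer text.
Per-oxide target masses for 250.0 pbw glass melt:
  CaO: 22.66% × 250.0 = 56.65 pbw
  Al2O3: 0.05712% × 250.0 = 0.1428 pbw
  K2O: 10.07% × 250.0 = 25.18 pbw
  ZnO: 12.73% × 250.0 = 31.82 pbw
  ZrO2: 13.38% × 250.0 = 33.45 pbw
  SiO2: 41.10% × 250.0 = 102.8 pbw
Balance tally, oxide-wise, with the batch weights as given, on the stated basis (target by target, the sums agree net of answer rounding effects):
  CaO: 75.48·0.4794 + 36.42·0.5620 = 56.65 pbw (target 56.65 pbw)
  Al2O3: 47.60·0.003000 = 0.1428 pbw (target 0.1428 pbw)
  K2O: 37.02·0.6800 = 25.17 pbw (target 25.18 pbw)
  ZnO: 31.89·0.9980 = 31.83 pbw (target 31.82 pbw)
  ZrO2: 49.82·0.6714 = 33.45 pbw (target 33.45 pbw)
  SiO2: 47.60·0.9950 + 75.48·0.5176 + 49.82·0.3276 = 102.8 pbw (target 102.8 pbw)
The glass-mass cross-check: the batch minus its LOI: 250.0 pbw (oxide target masses add up to 250.0 pbw; basis as stated: 250.0 pbw — any gap is answer rounding).
Batch total: Σ batch = 278.2 pbw; Σ batch·LOI gives LOI loss = 28.23 pbw; glass ÷ batch gives a yield of 89.85%.

Batch per 250.0 pbw glass melt:
  Glass-grade sand: 47.60 pbw
  Potassium carbonate: 37.02 pbw
  CaSiO3: 75.48 pbw
  Zircon: 49.82 pbw
  Zinc white: 31.89 pbw
  Aragonite: 36.42 pbw
Total batch = 278.2 pbw; LOI loss = 28.23 pbw; yield = 89.85%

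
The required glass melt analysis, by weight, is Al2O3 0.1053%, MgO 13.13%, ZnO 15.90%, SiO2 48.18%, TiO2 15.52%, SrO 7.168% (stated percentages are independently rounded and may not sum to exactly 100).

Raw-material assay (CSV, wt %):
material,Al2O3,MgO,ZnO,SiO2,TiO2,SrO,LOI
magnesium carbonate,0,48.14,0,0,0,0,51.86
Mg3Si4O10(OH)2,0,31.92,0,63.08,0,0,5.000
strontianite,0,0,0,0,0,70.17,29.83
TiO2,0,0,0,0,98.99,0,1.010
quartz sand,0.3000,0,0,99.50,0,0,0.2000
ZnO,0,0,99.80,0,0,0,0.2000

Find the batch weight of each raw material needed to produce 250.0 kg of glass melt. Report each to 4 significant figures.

Batch per 250.0 kg glass melt:
  magnesium carbonate: 33.35 kg
  Mg3Si4O10(OH)2: 52.53 kg
  strontianite: 25.54 kg
  TiO2: 39.20 kg
  quartz sand: 87.75 kg
  ZnO: 39.83 kg
Total batch = 278.2 kg; LOI loss = 28.19 kg; yield = 89.87%

All internal work runs at full precision at each step. Working values are shown rounded to 4 significant digits as written — every reported result is rounded exactly once — derived quantities are computed starting from the weights at 250.0 kg of glass at full precision (ignition loss, six oxide percentages, totals, net glass mass, yield) as they appear in the problem or the answer.
Oxide-by-oxide targets in 250.0 kg glass melt:
  Al2O3: 0.1053% × 250.0 = 0.2633 kg
  MgO: 13.13% × 250.0 = 32.83 kg
  ZnO: 15.90% × 250.0 = 39.75 kg
  SiO2: 48.18% × 250.0 = 120.4 kg
  TiO2: 15.52% × 250.0 = 38.80 kg
  SrO: 7.168% × 250.0 = 17.92 kg
A balance pass over the oxides, per the reported batch figures, versus the basis set out (each sum matches its target mass once rounding is allowed for):
  Al2O3: 87.75·0.003000 = 0.2632 kg (target 0.2633 kg)
  MgO: 33.35·0.4814 + 52.53·0.3192 = 32.82 kg (target 32.83 kg)
  ZnO: 39.83·0.9980 = 39.75 kg (target 39.75 kg)
  SiO2: 52.53·0.6308 + 87.75·0.9950 = 120.4 kg (target 120.4 kg)
  TiO2: 39.20·0.9899 = 38.80 kg (target 38.80 kg)
  SrO: 25.54·0.7017 = 17.92 kg (target 17.92 kg)
Glass-mass bookkeeping: whole batch net of LOI = 250.0 kg (targets for the oxides total 250.0 kg; against the stated basis, 250.0 kg — a pure rounding effect).
Batch grand total — Σ batch = 278.2 kg; loss to ignition Σ batch·LOI = 28.19 kg; yield: glass divided by total = 89.87%.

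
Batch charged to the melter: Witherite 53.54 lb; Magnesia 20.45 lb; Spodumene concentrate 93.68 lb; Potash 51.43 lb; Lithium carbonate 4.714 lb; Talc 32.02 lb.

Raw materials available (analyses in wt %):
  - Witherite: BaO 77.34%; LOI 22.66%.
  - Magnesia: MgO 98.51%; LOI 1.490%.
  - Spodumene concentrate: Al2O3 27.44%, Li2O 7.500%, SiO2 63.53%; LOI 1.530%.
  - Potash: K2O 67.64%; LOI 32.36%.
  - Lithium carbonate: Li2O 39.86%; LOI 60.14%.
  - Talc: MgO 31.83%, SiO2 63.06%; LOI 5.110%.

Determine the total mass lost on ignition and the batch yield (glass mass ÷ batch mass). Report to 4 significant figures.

Mid-chain values appear (rounded to four significant figures) between the steps. The working math runs at exact precision at all times — each reported value is rounded just once; all derived quantities (net glass mass, totals, ignition loss, the yield, the six compositions) are re-derived from the weighed amounts at 220.8 lb of glass in full float precision as quoted within problem or answer.
Ignition loss by material:
  Witherite: 53.54 × 0.2266 = 12.13 lb
  Magnesia: 20.45 × 0.01490 = 0.3047 lb
  Spodumene concentrate: 93.68 × 0.01530 = 1.433 lb
  Potash: 51.43 × 0.3236 = 16.64 lb
  Lithium carbonate: 4.714 × 0.6014 = 2.835 lb
  Talc: 32.02 × 0.05110 = 1.636 lb
Total LOI = 34.98 lb
Glass = batch − LOI = 255.8 − 34.98 = 220.8 lb

LOI loss = 34.98 lb; glass = 220.8 lb; yield = 86.33%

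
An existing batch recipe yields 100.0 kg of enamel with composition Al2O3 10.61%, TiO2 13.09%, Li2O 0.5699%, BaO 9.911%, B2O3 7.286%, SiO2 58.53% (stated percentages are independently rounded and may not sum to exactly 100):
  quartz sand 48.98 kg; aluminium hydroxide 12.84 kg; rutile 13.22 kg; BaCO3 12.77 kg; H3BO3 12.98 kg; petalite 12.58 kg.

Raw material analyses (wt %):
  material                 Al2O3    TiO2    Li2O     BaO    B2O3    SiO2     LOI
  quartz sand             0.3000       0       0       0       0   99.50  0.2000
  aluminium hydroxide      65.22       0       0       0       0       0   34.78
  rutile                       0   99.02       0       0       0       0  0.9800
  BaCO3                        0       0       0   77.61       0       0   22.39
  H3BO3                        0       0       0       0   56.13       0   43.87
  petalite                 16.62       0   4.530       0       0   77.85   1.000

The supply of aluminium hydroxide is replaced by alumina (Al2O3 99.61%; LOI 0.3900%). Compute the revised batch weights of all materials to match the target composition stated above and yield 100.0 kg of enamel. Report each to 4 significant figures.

Revised batch per 100.0 kg enamel:
  quartz sand: 48.98 kg
  alumina: 8.405 kg
  rutile: 13.22 kg
  BaCO3: 12.77 kg
  H3BO3: 12.98 kg
  petalite: 12.58 kg
Total batch = 108.9 kg; LOI loss = 8.940 kg

Every computation holds exact precision from first step to last — values along the way are displayed (rounded to four significant figures) as written. Each reported result is rounded once only; the derived quantities (net glass mass, yield, the six compositions, ignition loss, the totals) are computed in exact precision from the weighed amounts at 100.0 kg of glass, precisely as stated by question or answer.
Target masses of each oxide per 100.0 kg enamel:
  Al2O3: 10.61% × 100.0 = 10.61 kg
  TiO2: 13.09% × 100.0 = 13.09 kg
  Li2O: 0.5699% × 100.0 = 0.5699 kg
  BaO: 9.911% × 100.0 = 9.911 kg
  B2O3: 7.286% × 100.0 = 7.286 kg
  SiO2: 58.53% × 100.0 = 58.53 kg
Balance tally, oxide-wise, on the weights just shown, at the basis given (sums match the target masses modulo rounding of the values):
  Al2O3: 48.98·0.003000 + 8.405·0.9961 + 12.58·0.1662 = 10.61 kg (target 10.61 kg)
  TiO2: 13.22·0.9902 = 13.09 kg (target 13.09 kg)
  Li2O: 12.58·0.04530 = 0.5699 kg (target 0.5699 kg)
  BaO: 12.77·0.7761 = 9.911 kg (target 9.911 kg)
  B2O3: 12.98·0.5613 = 7.286 kg (target 7.286 kg)
  SiO2: 48.98·0.9950 + 12.58·0.7785 = 58.53 kg (target 58.53 kg)
Glass-mass sanity pass: the batch minus its LOI: 100.0 kg (the Σ of target masses is 100.0 kg; against the stated basis, 100.0 kg — differing by rounding only).
Adding the batch up: Σ batch = 108.9 kg; LOI removed, Σ of batch·LOI: 8.940 kg; glass ÷ batch gives a yield of 91.79%.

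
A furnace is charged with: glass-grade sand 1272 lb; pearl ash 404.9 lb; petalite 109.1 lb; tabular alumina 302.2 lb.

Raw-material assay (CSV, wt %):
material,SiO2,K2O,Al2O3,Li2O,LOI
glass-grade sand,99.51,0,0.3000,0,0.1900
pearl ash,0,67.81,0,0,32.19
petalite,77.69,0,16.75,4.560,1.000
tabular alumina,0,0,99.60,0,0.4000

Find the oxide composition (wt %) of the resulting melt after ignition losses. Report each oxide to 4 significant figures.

Glass mass = 1953 lb (batch 2088 − LOI 135.1).
Composition: SiO2 69.15%, K2O 14.06%, Al2O3 16.54%, Li2O 0.2547%

The intermediate values are displayed rounded off to 4 significant figures within the worked lines. All internal work maintains exact precision in every operation. Each reported number is rounded once only; all derived quantities (totals, net glass mass, the yield, LOI, four oxide percentages) are rebuilt at full precision using the weight values on 1953 lb of glass, as written in the question or the answer.
Delivered oxide masses:
  SiO2: 1272·0.9951 + 109.1·0.7769 = 1351 lb
  K2O: 404.9·0.6781 = 274.6 lb
  Al2O3: 1272·0.003000 + 109.1·0.1675 + 302.2·0.9960 = 323.1 lb
  Li2O: 109.1·0.04560 = 4.975 lb
LOI: 1272·0.001900 + 404.9·0.3219 + 109.1·0.01000 + 302.2·0.004000 = 135.1 lb
Resulting glass, batch − LOI: 2088 − 135.1 = 1953 lb (= Σ oxide masses)
each oxide over glass, ×100, is wt %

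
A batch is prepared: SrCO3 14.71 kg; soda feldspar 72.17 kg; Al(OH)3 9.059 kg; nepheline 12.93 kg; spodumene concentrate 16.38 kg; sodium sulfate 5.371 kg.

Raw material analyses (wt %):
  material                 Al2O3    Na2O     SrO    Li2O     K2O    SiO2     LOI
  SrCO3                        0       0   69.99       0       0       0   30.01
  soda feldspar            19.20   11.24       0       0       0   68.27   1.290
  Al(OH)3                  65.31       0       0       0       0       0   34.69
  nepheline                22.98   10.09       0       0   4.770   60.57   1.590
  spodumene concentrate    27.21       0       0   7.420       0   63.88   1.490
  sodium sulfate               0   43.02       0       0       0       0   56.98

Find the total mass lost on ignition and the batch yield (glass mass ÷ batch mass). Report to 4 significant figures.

LOI loss = 12.00 kg; glass = 118.6 kg; yield = 90.81%

All internal work maintains full float precision through the solve. In-progress results appear (rounded to 4 significant digits) when written out; exactly one rounding is applied to every reported figure; derived quantities (totals, the six compositions, the yield, glass mass, LOI) are carried using the weight values per 118.6 kg of glass at full precision, precisely as stated by the problem or answer text.
LOI of each material in turn:
  SrCO3: 14.71 × 0.3001 = 4.414 kg
  soda feldspar: 72.17 × 0.01290 = 0.9310 kg
  Al(OH)3: 9.059 × 0.3469 = 3.143 kg
  nepheline: 12.93 × 0.01590 = 0.2056 kg
  spodumene concentrate: 16.38 × 0.01490 = 0.2441 kg
  sodium sulfate: 5.371 × 0.5698 = 3.060 kg
Total LOI = 12.00 kg
Glass = batch − LOI = 130.6 − 12.00 = 118.6 kg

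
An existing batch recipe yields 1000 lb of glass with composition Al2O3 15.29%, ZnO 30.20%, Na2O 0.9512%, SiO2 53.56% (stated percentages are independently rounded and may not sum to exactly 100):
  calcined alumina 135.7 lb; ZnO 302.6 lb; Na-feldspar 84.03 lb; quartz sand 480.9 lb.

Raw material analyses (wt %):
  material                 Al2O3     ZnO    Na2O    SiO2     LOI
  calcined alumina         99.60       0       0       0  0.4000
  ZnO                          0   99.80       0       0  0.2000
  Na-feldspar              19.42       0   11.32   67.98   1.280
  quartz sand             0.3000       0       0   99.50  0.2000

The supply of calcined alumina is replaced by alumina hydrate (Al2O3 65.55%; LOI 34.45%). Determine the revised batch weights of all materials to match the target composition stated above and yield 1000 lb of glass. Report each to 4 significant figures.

Revised batch per 1000 lb glass:
  alumina hydrate: 206.2 lb
  ZnO: 302.6 lb
  Na-feldspar: 84.03 lb
  quartz sand: 480.9 lb
Total batch = 1074 lb; LOI loss = 73.68 lb

The whole derivation keeps exact precision end to end — intermediates appear (rounded to four significant figures) across the worked steps — every reported result sees exactly one rounding — derived quantities (the totals, LOI, the four compositions, the yield, glass mass) are carried in exact precision starting from the weights at 1000 lb of glass, as quoted within the problem or answer text.
The oxide mass targets at 1000 lb glass:
  Al2O3: 15.29% × 1000 = 152.9 lb
  ZnO: 30.20% × 1000 = 302.0 lb
  Na2O: 0.9512% × 1000 = 9.512 lb
  SiO2: 53.56% × 1000 = 535.6 lb
Verifying the oxide balance applying the batch weights above, at the basis given (summed amounts equal target values once rounding is allowed for):
  Al2O3: 206.2·0.6555 + 84.03·0.1942 + 480.9·0.003000 = 152.9 lb (target 152.9 lb)
  ZnO: 302.6·0.9980 = 302.0 lb (target 302.0 lb)
  Na2O: 84.03·0.1132 = 9.512 lb (target 9.512 lb)
  SiO2: 84.03·0.6798 + 480.9·0.9950 = 535.6 lb (target 535.6 lb)
Glass-mass closure: Σ batch − LOI loss = 1000 lb (the Σ of target masses is 1000 lb; against the stated basis, 1000 lb — any gap is answer rounding).
Summing the batch: Σ batch = 1074 lb; LOI loss = Σ batch·LOI = 73.68 lb; yield = glass ÷ total batch = 93.14%.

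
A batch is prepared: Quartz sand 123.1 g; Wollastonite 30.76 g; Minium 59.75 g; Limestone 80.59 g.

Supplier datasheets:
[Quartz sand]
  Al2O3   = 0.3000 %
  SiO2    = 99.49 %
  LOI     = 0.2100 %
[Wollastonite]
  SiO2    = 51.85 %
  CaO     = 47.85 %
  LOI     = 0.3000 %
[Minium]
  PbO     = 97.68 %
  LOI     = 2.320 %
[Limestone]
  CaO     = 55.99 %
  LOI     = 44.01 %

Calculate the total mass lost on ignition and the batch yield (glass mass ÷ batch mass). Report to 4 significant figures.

The intermediate values are displayed (rounded to four significant figures) alongside each step — exact precision is carried from start to finish. A single rounding yields each reported result — the derived quantities, which include net glass mass, the totals, yield, the four compositions, ignition loss, are re-derived in full float precision, precisely as stated by either problem or answer, using the weight values per 257.0 g of glass.
Ignition loss by material:
  Quartz sand: 123.1 × 0.002100 = 0.2585 g
  Wollastonite: 30.76 × 0.003000 = 0.09228 g
  Minium: 59.75 × 0.02320 = 1.386 g
  Limestone: 80.59 × 0.4401 = 35.47 g
Total LOI = 37.20 g
Glass = batch − LOI = 294.2 − 37.20 = 257.0 g

LOI loss = 37.20 g; glass = 257.0 g; yield = 87.35%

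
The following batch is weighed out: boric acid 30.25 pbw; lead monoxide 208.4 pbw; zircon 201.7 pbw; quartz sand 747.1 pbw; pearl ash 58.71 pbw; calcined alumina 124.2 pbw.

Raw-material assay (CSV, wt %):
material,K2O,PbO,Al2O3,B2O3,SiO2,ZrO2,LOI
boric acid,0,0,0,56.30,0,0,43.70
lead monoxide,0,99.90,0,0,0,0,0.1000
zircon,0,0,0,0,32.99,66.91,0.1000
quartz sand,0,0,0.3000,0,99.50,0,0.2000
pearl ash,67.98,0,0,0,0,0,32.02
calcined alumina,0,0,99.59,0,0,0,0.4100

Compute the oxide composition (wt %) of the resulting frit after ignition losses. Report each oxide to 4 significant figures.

Mid-chain values are displayed rounded to four significant figures in the printout. The whole derivation holds full float precision throughout — every reported value is rounded once only; derived quantities are rebuilt from the weighed amounts on 1336 pbw of glass at full precision (glass mass, totals, ignition loss, the yield, six oxide percentages) as they appear in the problem or answer text.
Mass of each oxide from the mix:
  K2O: 58.71·0.6798 = 39.91 pbw
  PbO: 208.4·0.9990 = 208.2 pbw
  Al2O3: 747.1·0.003000 + 124.2·0.9959 = 125.9 pbw
  B2O3: 30.25·0.5630 = 17.03 pbw
  SiO2: 201.7·0.3299 + 747.1·0.9950 = 809.9 pbw
  ZrO2: 201.7·0.6691 = 135.0 pbw
LOI: 30.25·0.4370 + 208.4·0.001000 + 201.7·0.001000 + 747.1·0.002000 + 58.71·0.3202 + 124.2·0.004100 = 34.43 pbw
Glass mass = batch − LOI = 1370 − 34.43 = 1336 pbw (= Σ oxide masses)
percent by weight: oxide/glass ×100

Glass mass = 1336 pbw (batch 1370 − LOI 34.43).
Composition: K2O 2.988%, PbO 15.58%, Al2O3 9.427%, B2O3 1.275%, SiO2 60.62%, ZrO2 10.10%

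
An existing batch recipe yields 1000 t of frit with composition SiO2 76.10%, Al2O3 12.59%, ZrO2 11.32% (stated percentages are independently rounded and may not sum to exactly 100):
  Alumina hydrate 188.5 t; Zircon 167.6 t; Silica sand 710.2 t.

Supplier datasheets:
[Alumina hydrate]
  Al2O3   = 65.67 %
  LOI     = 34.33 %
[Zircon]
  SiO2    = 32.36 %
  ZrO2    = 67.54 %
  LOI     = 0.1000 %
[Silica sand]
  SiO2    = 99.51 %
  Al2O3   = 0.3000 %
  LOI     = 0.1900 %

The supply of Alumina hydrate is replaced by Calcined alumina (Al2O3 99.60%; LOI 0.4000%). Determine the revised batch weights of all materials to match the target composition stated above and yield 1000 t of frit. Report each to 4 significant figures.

Revised batch per 1000 t frit:
  Calcined alumina: 124.3 t
  Zircon: 167.6 t
  Silica sand: 710.2 t
Total batch = 1002 t; LOI loss = 2.014 t

All arithmetic maintains full precision end to end. Working values are shown, with 4-significant-digit rounding, within the worked lines — every reported result takes a single rounding — all derived quantities, including the totals, net glass mass, three oxide percentages, ignition loss, yield, are recomputed using the weight values on 1000 t of glass at full precision exactly as shown in problem or answer.
Per-oxide target masses for 1000 t frit:
  SiO2: 76.10% × 1000 = 761.0 t
  Al2O3: 12.59% × 1000 = 125.9 t
  ZrO2: 11.32% × 1000 = 113.2 t
A balance pass over the oxides, using the reported weights, for the quoted basis mass (each sum matches its target mass within answer rounding):
  SiO2: 167.6·0.3236 + 710.2·0.9951 = 761.0 t (target 761.0 t)
  Al2O3: 124.3·0.9960 + 710.2·0.003000 = 125.9 t (target 125.9 t)
  ZrO2: 167.6·0.6754 = 113.2 t (target 113.2 t)
Glass-mass closure: net batch after ignition = 1000 t (targets for the oxides total 1000 t; basis as stated: 1000 t — rounding explains the deltas).
Whole-batch sum: Σ batch = 1002 t; ignition loss, Σ(batch × LOI) = 2.014 t; as yield: glass ÷ batch → 99.80%.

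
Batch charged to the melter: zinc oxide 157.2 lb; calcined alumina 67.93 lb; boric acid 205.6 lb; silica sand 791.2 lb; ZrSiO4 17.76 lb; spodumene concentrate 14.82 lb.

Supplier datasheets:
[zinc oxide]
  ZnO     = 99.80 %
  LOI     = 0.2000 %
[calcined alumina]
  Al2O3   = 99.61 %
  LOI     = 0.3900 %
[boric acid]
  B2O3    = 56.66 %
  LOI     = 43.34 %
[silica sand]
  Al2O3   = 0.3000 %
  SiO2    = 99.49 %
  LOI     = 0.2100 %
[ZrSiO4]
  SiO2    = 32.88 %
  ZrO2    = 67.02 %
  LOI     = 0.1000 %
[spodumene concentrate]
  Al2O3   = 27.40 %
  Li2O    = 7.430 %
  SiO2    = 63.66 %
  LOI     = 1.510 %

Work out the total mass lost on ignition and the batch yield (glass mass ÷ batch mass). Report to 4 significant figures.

LOI loss = 91.59 lb; glass = 1163 lb; yield = 92.70%

Exact precision is carried at all times — rounding to 4 significant digits applies to every in-between result as shown — every reported value is rounded exactly once; all derived quantities are computed at exact precision (the totals, six oxide percentages, the yield, LOI, glass mass) using the weight values for 1163 lb of glass, as given in the question or the answer.
Material-by-material LOI:
  zinc oxide: 157.2 × 0.002000 = 0.3144 lb
  calcined alumina: 67.93 × 0.003900 = 0.2649 lb
  boric acid: 205.6 × 0.4334 = 89.11 lb
  silica sand: 791.2 × 0.002100 = 1.662 lb
  ZrSiO4: 17.76 × 0.001000 = 0.01776 lb
  spodumene concentrate: 14.82 × 0.01510 = 0.2238 lb
Total LOI = 91.59 lb
Glass = batch − LOI = 1255 − 91.59 = 1163 lb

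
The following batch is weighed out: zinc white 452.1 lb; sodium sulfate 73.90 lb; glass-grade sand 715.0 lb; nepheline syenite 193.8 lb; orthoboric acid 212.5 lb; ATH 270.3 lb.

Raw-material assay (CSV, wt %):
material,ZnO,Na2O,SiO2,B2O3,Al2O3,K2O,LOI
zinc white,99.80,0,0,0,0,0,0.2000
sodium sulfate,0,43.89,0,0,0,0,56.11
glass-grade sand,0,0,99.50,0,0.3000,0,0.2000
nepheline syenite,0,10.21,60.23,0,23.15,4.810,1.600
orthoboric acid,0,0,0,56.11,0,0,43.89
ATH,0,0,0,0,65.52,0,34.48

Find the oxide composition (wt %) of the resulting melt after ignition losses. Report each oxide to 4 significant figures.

The intermediate values are shown, with 4-significant-figure rounding, in the printout. The whole derivation runs at full precision from first step to last; a single rounding finalizes each reported number; derived quantities are rebuilt using the weight values for 1684 lb of glass in exact precision (six oxide percentages, net glass mass, the totals, ignition loss, the yield), exactly as printed in the question or the answer.
Oxide-by-oxide delivered mass:
  ZnO: 452.1·0.9980 = 451.2 lb
  Na2O: 73.90·0.4389 + 193.8·0.1021 = 52.22 lb
  SiO2: 715.0·0.9950 + 193.8·0.6023 = 828.2 lb
  B2O3: 212.5·0.5611 = 119.2 lb
  Al2O3: 715.0·0.003000 + 193.8·0.2315 + 270.3·0.6552 = 224.1 lb
  K2O: 193.8·0.04810 = 9.322 lb
LOI: 452.1·0.002000 + 73.90·0.5611 + 715.0·0.002000 + 193.8·0.01600 + 212.5·0.4389 + 270.3·0.3448 = 233.4 lb
Glass mass = batch − LOI = 1918 − 233.4 = 1684 lb (equal to the oxide-mass sum)
wt %: oxide over glass, times 100

Glass mass = 1684 lb (batch 1918 − LOI 233.4).
Composition: ZnO 26.79%, Na2O 3.101%, SiO2 49.17%, B2O3 7.079%, Al2O3 13.31%, K2O 0.5535%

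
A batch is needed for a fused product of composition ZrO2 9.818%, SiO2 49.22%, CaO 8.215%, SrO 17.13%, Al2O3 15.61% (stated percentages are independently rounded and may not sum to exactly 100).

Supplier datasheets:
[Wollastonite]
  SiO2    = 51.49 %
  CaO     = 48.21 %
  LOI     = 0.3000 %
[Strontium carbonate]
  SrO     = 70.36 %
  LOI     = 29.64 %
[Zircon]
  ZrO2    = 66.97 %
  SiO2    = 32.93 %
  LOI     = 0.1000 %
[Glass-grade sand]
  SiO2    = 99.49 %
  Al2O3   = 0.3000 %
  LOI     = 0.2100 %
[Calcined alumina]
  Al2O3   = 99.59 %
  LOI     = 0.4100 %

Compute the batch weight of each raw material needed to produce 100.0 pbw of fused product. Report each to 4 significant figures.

Batch per 100.0 pbw fused product:
  Wollastonite: 17.04 pbw
  Strontium carbonate: 24.35 pbw
  Zircon: 14.66 pbw
  Glass-grade sand: 35.80 pbw
  Calcined alumina: 15.57 pbw
Total batch = 107.4 pbw; LOI loss = 7.422 pbw; yield = 93.09%

Values along the way are shown rounded to four significant figures across the worked steps. Full precision is held from start to finish; exactly one rounding is applied to each reported number — derived quantities (net glass mass, ignition loss, yield, totals, the five compositions) are carried at full precision starting from the weights on 100.0 pbw of glass precisely as stated by the problem or answer text.
Oxide mass targets, per 100.0 pbw fused product:
  ZrO2: 9.818% × 100.0 = 9.818 pbw
  SiO2: 49.22% × 100.0 = 49.22 pbw
  CaO: 8.215% × 100.0 = 8.215 pbw
  SrO: 17.13% × 100.0 = 17.13 pbw
  Al2O3: 15.61% × 100.0 = 15.61 pbw
Verifying the oxide balance with the batch weights as given, relative to the basis at hand (oxide sums agree with the targets exact up to rounding of places):
  ZrO2: 14.66·0.6697 = 9.818 pbw (target 9.818 pbw)
  SiO2: 17.04·0.5149 + 14.66·0.3293 + 35.80·0.9949 = 49.22 pbw (target 49.22 pbw)
  CaO: 17.04·0.4821 = 8.215 pbw (target 8.215 pbw)
  SrO: 24.35·0.7036 = 17.13 pbw (target 17.13 pbw)
  Al2O3: 35.80·0.003000 + 15.57·0.9959 = 15.61 pbw (target 15.61 pbw)
The glass-mass cross-check: batch Σ − ignition loss = 100.0 pbw (oxide target masses add up to 99.99 pbw; with the basis standing at 100.0 pbw — gaps are rounding artifacts).
Whole-batch sum: Σ batch = 107.4 pbw; LOI removed, Σ of batch·LOI: 7.422 pbw; yield, glass over the total, = 93.09%.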